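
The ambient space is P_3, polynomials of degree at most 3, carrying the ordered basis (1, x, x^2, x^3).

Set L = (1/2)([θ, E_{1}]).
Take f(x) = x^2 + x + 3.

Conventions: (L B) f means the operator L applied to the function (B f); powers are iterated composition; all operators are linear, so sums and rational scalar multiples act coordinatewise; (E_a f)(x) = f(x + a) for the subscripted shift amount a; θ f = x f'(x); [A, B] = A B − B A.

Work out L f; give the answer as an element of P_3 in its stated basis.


the image equals g(x) = -x - 3/2

E_{1} f = x^2 + 3x + 5
θ E_{1} f = 2x^2 + 3x
θ f = 2x^2 + x
E_{1} θ f = 2x^2 + 5x + 3
[θ, E_{1}] f = -2x - 3
((1/2)([θ, E_{1}])) f = -x - 3/2


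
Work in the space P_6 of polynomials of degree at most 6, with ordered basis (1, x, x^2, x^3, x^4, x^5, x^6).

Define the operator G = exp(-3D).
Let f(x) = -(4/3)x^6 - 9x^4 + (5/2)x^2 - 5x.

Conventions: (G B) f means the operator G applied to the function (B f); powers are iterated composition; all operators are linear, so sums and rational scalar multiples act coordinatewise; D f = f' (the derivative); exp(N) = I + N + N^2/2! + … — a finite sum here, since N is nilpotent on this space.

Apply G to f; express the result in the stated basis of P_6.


g(x) = -(4/3)x^6 + 24x^5 - 189x^4 + 828x^3 - (4207/2)x^2 + 2896x - 3327/2

order-1 term: 24x^5 + 108x^3 - 15x + 15
order-2 term: -180x^4 - 486x^2 + 45/2
order-3 term: 720x^3 + 972x
order-4 term: -1620x^2 - 729
order-5 term: 1944x
order-6 term: -972
the series for exp(-3D) f terminates at order 6
exp(-3D) f = -(4/3)x^6 + 24x^5 - 189x^4 + 828x^3 - (4207/2)x^2 + 2896x - 3327/2


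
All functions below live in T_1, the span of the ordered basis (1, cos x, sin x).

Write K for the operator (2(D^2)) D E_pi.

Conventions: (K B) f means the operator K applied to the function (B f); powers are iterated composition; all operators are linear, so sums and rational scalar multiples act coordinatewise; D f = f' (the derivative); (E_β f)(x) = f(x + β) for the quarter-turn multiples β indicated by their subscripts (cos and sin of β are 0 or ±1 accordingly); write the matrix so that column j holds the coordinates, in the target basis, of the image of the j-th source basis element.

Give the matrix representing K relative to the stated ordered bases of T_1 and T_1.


image of 1: 0
image of cos x: -2sin x
image of sin x: 2cos x
each image's coordinates form column j of the matrix

the matrix is [[0, 0, 0]; [0, 0, 2]; [0, -2, 0]] (rows listed top to bottom)


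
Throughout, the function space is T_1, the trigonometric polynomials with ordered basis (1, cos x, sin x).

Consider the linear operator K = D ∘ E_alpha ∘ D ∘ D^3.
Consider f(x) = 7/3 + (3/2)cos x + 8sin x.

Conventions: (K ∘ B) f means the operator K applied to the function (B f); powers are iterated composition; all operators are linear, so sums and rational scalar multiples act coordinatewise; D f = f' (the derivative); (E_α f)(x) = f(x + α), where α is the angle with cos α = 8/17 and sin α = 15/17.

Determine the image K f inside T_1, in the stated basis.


D f = 8cos x - (3/2)sin x
D D f = -(3/2)cos x - 8sin x
D D D f = -8cos x + (3/2)sin x
D D^3 f = (3/2)cos x + 8sin x
E_alpha D D^3 f = (132/17)cos x + (83/34)sin x
D E_alpha D D^3 f = (83/34)cos x - (132/17)sin x

the image equals g(x) = (83/34)cos x - (132/17)sin x


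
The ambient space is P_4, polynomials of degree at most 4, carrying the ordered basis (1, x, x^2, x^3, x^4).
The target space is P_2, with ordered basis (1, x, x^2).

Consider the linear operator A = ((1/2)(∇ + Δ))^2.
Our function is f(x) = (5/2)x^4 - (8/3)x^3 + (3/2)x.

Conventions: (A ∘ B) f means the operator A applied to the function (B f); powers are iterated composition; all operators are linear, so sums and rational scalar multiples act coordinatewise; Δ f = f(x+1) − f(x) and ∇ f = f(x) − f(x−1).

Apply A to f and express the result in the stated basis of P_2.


the image equals g(x) = 30x^2 - 16x + 20

∇ f = 10x^3 - 23x^2 + 18x - 11/3
Δ f = 10x^3 + 7x^2 + 2x + 4/3
(∇ + Δ) f = 20x^3 - 16x^2 + 20x - 7/3
((1/2)(∇ + Δ)) f = 10x^3 - 8x^2 + 10x - 7/6
∇ ((1/2)(∇ + Δ)) f = 30x^2 - 46x + 28
Δ ((1/2)(∇ + Δ)) f = 30x^2 + 14x + 12
(∇ + Δ) ((1/2)(∇ + Δ)) f = 60x^2 - 32x + 40
((1/2)(∇ + Δ)) ((1/2)(∇ + Δ)) f = 30x^2 - 16x + 20


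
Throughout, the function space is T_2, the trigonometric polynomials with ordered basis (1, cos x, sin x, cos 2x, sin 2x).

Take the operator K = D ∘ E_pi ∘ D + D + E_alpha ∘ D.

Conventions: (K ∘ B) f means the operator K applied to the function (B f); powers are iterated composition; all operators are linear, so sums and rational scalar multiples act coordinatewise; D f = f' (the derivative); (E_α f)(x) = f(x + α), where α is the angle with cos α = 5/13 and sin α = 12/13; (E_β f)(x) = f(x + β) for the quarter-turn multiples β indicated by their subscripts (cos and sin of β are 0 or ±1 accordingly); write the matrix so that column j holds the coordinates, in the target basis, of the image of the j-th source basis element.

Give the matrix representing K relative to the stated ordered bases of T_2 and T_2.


image of 1: 0
image of cos x: (1/13)cos x - (18/13)sin x
image of sin x: (18/13)cos x + (1/13)sin x
image of cos 2x: -(916/169)cos 2x - (100/169)sin 2x
image of sin 2x: (100/169)cos 2x - (916/169)sin 2x
each image's coordinates form column j of the matrix

the matrix is [[0, 0, 0, 0, 0]; [0, 1/13, 18/13, 0, 0]; [0, -18/13, 1/13, 0, 0]; [0, 0, 0, -916/169, 100/169]; [0, 0, 0, -100/169, -916/169]] (rows listed top to bottom)


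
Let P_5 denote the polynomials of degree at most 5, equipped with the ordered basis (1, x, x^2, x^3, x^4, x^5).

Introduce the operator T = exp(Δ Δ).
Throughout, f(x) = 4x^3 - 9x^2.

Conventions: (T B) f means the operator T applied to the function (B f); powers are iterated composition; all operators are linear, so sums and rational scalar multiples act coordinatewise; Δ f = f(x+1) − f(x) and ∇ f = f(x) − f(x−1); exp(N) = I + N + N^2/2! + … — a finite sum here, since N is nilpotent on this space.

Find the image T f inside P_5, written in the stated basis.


g(x) = 4x^3 - 9x^2 + 24x + 6

order-1 term: 24x + 6
the series for exp(Δ Δ) f terminates at order 1
exp(Δ Δ) f = 4x^3 - 9x^2 + 24x + 6


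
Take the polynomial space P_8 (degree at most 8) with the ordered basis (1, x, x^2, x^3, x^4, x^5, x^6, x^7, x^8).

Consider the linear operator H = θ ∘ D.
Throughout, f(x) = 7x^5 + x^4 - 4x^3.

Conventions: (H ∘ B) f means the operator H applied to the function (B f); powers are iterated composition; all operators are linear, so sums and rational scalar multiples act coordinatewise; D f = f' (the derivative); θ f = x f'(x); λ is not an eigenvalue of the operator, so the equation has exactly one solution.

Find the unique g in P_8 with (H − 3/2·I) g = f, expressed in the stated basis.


g(x) = -(14/3)x^5 - (566/9)x^4 - (4504/9)x^3 - (18016/9)x^2 - (72064/27)x

write g with unknown coordinates in the stated basis and equate coefficients in (H − 3/2·I) g = f
solving from the highest basis element down gives g = -(14/3)x^5 - (566/9)x^4 - (4504/9)x^3 - (18016/9)x^2 - (72064/27)x
check: H g = -(280/3)x^4 - (2264/3)x^3 - (9008/3)x^2 - (36032/9)x
so H g − 3/2·g = 7x^5 + x^4 - 4x^3 = f ✓


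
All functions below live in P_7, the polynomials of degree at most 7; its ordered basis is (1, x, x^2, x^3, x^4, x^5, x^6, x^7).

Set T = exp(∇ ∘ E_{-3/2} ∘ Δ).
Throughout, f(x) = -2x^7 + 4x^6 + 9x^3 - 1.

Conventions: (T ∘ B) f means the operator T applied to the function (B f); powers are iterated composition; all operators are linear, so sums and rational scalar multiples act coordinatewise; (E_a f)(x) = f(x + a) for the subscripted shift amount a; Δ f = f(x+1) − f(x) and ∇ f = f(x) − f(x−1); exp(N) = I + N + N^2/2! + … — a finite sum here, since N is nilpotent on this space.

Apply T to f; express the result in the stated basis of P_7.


order-1 term: -84x^5 + 750x^4 - 2750x^3 + 5205x^2 - (20101/4)x + 15655/8
order-2 term: -840x^3 + 8280x^2 - 27840x + 31920
order-3 term: -1680x + 8040
the series for exp(∇ ∘ E_{-3/2} ∘ Δ) f terminates at order 3
exp(∇ ∘ E_{-3/2} ∘ Δ) f = -2x^7 + 4x^6 - 84x^5 + 750x^4 - 3581x^3 + 13485x^2 - (138181/4)x + 335327/8

the result is g(x) = -2x^7 + 4x^6 - 84x^5 + 750x^4 - 3581x^3 + 13485x^2 - (138181/4)x + 335327/8


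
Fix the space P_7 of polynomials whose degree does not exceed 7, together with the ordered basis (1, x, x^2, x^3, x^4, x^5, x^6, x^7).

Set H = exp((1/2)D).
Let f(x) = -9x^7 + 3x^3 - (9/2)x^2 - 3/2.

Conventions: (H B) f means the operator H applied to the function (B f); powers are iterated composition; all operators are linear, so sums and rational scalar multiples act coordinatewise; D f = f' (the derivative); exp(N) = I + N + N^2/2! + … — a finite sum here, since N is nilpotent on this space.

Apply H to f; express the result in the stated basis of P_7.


the image equals g(x) = -9x^7 - (63/2)x^6 - (189/4)x^5 - (315/8)x^4 - (267/16)x^3 - (189/32)x^2 - (207/64)x - 297/128

order-1 term: -(63/2)x^6 + (9/2)x^2 - (9/2)x
order-2 term: -(189/4)x^5 + (9/4)x - 9/8
order-3 term: -(315/8)x^4 + 3/8
order-4 term: -(315/16)x^3
order-5 term: -(189/32)x^2
order-6 term: -(63/64)x
order-7 term: -9/128
the series for exp((1/2)D) f terminates at order 7
exp((1/2)D) f = -9x^7 - (63/2)x^6 - (189/4)x^5 - (315/8)x^4 - (267/16)x^3 - (189/32)x^2 - (207/64)x - 297/128


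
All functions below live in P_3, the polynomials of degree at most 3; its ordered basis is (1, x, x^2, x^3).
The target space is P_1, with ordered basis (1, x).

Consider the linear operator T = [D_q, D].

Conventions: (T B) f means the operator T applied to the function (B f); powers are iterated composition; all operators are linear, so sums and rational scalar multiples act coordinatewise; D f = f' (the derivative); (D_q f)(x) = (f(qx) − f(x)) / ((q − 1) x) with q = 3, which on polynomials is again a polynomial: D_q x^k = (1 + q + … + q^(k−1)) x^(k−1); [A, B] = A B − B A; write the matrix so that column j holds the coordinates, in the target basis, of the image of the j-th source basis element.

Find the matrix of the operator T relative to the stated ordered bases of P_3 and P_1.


image of 1: 0
image of x: 0
image of x^2: -2
image of x^3: -14x
each image's coordinates form column j of the matrix

the matrix is [[0, 0, -2, 0]; [0, 0, 0, -14]] (rows listed top to bottom)


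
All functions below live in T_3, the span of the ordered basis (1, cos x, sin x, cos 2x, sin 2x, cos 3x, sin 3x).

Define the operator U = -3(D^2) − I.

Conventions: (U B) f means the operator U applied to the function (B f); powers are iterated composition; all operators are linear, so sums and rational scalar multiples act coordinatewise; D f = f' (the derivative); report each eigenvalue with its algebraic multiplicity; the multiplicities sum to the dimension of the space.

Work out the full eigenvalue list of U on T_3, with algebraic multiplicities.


λ = -1 (multiplicity 1), λ = 2 (multiplicity 2), λ = 11 (multiplicity 2), λ = 26 (multiplicity 2)

image of 1: -1
image of cos x: 2cos x
image of sin x: 2sin x
image of cos 2x: 11cos 2x
image of sin 2x: 11sin 2x
image of cos 3x: 26cos 3x
image of sin 3x: 26sin 3x
the matrix is diagonal; its diagonal is (-1, 2, 2, 11, 11, 26, 26)
for a triangular matrix the eigenvalues are the diagonal entries, with algebraic multiplicity their repetition count


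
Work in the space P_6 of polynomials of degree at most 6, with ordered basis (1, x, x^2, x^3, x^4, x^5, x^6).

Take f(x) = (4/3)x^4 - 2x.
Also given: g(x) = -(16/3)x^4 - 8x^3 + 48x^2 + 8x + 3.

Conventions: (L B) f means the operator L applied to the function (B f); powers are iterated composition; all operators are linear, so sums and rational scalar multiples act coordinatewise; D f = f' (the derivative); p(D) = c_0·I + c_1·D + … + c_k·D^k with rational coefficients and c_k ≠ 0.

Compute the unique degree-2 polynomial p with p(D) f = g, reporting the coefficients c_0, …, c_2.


D^0 f = (4/3)x^4 - 2x
D^1 f = (16/3)x^3 - 2
D^2 f = 16x^2
matching coefficients of g against c_0 f + c_1 Df + … from the top degree down determines the c_i
solution: c_0 = -4, c_1 = -3/2, c_2 = 3

c_0 = -4, c_1 = -3/2, c_2 = 3


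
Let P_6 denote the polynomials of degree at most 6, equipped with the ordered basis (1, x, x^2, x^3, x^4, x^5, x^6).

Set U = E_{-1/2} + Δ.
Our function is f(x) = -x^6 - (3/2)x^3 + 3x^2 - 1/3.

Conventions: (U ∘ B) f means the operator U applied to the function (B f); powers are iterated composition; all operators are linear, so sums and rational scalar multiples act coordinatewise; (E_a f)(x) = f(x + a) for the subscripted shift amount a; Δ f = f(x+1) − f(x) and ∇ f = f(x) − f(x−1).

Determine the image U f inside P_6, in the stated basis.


E_{-1/2} f = -x^6 + 3x^5 - (15/4)x^4 + x^3 + (69/16)x^2 - (63/16)x + 113/192
Δ f = -6x^5 - 15x^4 - 20x^3 - (39/2)x^2 - (9/2)x + 1/2
(E_{-1/2} + Δ) f = -x^6 - 3x^5 - (75/4)x^4 - 19x^3 - (243/16)x^2 - (135/16)x + 209/192

the result is g(x) = -x^6 - 3x^5 - (75/4)x^4 - 19x^3 - (243/16)x^2 - (135/16)x + 209/192


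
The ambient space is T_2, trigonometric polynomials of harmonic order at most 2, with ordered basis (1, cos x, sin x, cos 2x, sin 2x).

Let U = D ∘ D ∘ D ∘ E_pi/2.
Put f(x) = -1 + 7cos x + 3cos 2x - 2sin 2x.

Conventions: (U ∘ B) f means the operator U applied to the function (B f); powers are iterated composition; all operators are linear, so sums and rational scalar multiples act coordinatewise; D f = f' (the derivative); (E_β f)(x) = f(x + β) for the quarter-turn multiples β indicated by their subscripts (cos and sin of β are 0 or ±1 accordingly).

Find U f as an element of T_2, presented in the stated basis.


E_pi/2 f = -1 - 7sin x - 3cos 2x + 2sin 2x
D E_pi/2 f = -7cos x + 4cos 2x + 6sin 2x
D D E_pi/2 f = 7sin x + 12cos 2x - 8sin 2x
D (D ∘ D) E_pi/2 f = 7cos x - 16cos 2x - 24sin 2x

the result is g(x) = 7cos x - 16cos 2x - 24sin 2x


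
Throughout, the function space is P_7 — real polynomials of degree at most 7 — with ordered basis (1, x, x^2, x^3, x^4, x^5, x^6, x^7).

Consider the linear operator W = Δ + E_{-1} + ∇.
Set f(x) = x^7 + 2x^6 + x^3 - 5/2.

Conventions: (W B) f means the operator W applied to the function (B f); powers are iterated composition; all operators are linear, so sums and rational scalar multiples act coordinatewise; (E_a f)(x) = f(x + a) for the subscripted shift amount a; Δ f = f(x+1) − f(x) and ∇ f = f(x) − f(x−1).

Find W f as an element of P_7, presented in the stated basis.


Δ f = 7x^6 + 33x^5 + 65x^4 + 75x^3 + 54x^2 + 22x + 4
E_{-1} f = x^7 - 5x^6 + 9x^5 - 5x^4 - 4x^3 + 6x^2 - 2x - 5/2
∇ f = 7x^6 - 9x^5 + 5x^4 + 5x^3 - 6x^2 + 2x
(Δ + E_{-1} + ∇) f = x^7 + 9x^6 + 33x^5 + 65x^4 + 76x^3 + 54x^2 + 22x + 3/2

the result is g(x) = x^7 + 9x^6 + 33x^5 + 65x^4 + 76x^3 + 54x^2 + 22x + 3/2


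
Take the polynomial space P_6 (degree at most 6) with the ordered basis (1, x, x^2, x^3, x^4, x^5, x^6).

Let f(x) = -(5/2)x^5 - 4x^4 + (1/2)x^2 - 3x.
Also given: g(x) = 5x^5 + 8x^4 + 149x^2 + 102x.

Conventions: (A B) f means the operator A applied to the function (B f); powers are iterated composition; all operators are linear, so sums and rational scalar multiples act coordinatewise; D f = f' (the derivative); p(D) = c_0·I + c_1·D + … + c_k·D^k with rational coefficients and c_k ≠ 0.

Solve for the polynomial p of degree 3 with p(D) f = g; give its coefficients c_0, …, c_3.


D^0 f = -(5/2)x^5 - 4x^4 + (1/2)x^2 - 3x
D^1 f = -(25/2)x^4 - 16x^3 + x - 3
D^2 f = -50x^3 - 48x^2 + 1
D^3 f = -150x^2 - 96x
matching coefficients of g against c_0 f + c_1 Df + … from the top degree down determines the c_i
solution: c_0 = -2, c_1 = 0, c_2 = 0, c_3 = -1

p(D) = -2·I − D^3, i.e. c_0 = -2, c_1 = 0, c_2 = 0, c_3 = -1


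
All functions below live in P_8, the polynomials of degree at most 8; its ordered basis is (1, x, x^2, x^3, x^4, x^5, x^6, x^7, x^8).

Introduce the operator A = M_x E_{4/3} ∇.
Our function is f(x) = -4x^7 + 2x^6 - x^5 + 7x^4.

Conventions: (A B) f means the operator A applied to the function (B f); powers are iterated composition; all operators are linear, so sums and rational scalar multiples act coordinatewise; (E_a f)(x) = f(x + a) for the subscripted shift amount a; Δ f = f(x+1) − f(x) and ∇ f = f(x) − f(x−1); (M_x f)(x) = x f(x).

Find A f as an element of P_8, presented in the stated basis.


∇ f = -28x^6 + 96x^5 - 175x^4 + 218x^3 - 166x^2 + 73x - 14
E_{4/3} ∇ f = -28x^6 - 128x^5 - (845/3)x^4 - (9074/27)x^3 - (5738/27)x^2 - (4631/81)x - 658/729
M_x (E_{4/3} ∇) f = -28x^7 - 128x^6 - (845/3)x^5 - (9074/27)x^4 - (5738/27)x^3 - (4631/81)x^2 - (658/729)x

g(x) = -28x^7 - 128x^6 - (845/3)x^5 - (9074/27)x^4 - (5738/27)x^3 - (4631/81)x^2 - (658/729)x


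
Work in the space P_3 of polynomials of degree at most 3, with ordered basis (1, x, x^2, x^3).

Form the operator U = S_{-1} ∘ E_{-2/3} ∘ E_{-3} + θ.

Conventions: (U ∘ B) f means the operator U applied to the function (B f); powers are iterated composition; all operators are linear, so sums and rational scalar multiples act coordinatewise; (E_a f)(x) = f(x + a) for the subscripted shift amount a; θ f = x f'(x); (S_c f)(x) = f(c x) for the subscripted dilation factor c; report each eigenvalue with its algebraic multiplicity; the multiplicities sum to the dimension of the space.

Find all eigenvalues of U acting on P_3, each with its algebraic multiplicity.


image of 1: 1
image of x: -11/3
image of x^2: 3x^2 + (22/3)x + 121/9
image of x^3: 2x^3 - 11x^2 - (121/3)x - 1331/27
the matrix is upper triangular; its diagonal is (1, 0, 3, 2)
for a triangular matrix the eigenvalues are the diagonal entries, with algebraic multiplicity their repetition count

λ = 0 (multiplicity 1), λ = 1 (multiplicity 1), λ = 2 (multiplicity 1), λ = 3 (multiplicity 1)


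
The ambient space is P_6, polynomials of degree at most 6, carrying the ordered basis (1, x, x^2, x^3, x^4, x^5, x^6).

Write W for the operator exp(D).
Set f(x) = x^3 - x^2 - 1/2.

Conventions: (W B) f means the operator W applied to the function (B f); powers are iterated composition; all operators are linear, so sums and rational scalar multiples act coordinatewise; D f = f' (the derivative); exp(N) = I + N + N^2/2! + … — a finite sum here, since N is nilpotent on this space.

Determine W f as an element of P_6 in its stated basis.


order-1 term: 3x^2 - 2x
order-2 term: 3x - 1
order-3 term: 1
the series for exp(D) f terminates at order 3
exp(D) f = x^3 + 2x^2 + x - 1/2

g(x) = x^3 + 2x^2 + x - 1/2


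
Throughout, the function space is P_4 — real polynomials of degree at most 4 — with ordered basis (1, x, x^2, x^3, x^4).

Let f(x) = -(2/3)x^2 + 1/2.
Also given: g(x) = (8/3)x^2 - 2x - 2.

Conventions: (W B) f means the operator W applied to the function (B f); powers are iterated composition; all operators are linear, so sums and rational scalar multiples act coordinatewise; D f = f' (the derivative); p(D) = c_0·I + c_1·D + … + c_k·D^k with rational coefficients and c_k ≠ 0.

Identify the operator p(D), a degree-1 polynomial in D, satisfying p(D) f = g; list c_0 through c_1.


D^0 f = -(2/3)x^2 + 1/2
D^1 f = -(4/3)x
matching coefficients of g against c_0 f + c_1 Df + … from the top degree down determines the c_i
solution: c_0 = -4, c_1 = 3/2

p(D) = -4·I + (3/2)·D, i.e. c_0 = -4, c_1 = 3/2


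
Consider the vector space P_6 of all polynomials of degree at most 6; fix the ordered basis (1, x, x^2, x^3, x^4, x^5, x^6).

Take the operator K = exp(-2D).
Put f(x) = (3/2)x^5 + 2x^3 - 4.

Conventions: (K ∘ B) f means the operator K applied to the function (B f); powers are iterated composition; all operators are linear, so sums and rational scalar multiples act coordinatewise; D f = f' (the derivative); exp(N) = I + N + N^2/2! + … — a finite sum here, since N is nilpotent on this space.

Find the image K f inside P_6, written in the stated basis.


order-1 term: -15x^4 - 12x^2
order-2 term: 60x^3 + 24x
order-3 term: -120x^2 - 16
order-4 term: 120x
order-5 term: -48
the series for exp(-2D) f terminates at order 5
exp(-2D) f = (3/2)x^5 - 15x^4 + 62x^3 - 132x^2 + 144x - 68

the image equals g(x) = (3/2)x^5 - 15x^4 + 62x^3 - 132x^2 + 144x - 68


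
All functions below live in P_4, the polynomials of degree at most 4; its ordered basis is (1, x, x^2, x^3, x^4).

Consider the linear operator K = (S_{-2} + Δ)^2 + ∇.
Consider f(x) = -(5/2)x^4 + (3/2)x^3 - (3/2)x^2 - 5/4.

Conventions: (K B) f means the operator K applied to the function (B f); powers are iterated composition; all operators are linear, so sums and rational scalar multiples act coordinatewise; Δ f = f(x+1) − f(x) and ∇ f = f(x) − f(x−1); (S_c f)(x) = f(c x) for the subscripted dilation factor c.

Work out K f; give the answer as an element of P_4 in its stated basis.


S_{-2} f = -40x^4 - 12x^3 - 6x^2 - 5/4
Δ f = -10x^3 - (21/2)x^2 - (17/2)x - 5/2
(S_{-2} + Δ) f = -40x^4 - 22x^3 - (33/2)x^2 - (17/2)x - 15/4
S_{-2} (S_{-2} + Δ) f = -640x^4 + 176x^3 - 66x^2 + 17x - 15/4
Δ (S_{-2} + Δ) f = -160x^3 - 306x^2 - 259x - 87
(S_{-2} + Δ) (S_{-2} + Δ) f = -640x^4 + 16x^3 - 372x^2 - 242x - 363/4
∇ f = -10x^3 + (39/2)x^2 - (35/2)x + 11/2
((S_{-2} + Δ)^2 + ∇) f = -640x^4 + 6x^3 - (705/2)x^2 - (519/2)x - 341/4

g(x) = -640x^4 + 6x^3 - (705/2)x^2 - (519/2)x - 341/4


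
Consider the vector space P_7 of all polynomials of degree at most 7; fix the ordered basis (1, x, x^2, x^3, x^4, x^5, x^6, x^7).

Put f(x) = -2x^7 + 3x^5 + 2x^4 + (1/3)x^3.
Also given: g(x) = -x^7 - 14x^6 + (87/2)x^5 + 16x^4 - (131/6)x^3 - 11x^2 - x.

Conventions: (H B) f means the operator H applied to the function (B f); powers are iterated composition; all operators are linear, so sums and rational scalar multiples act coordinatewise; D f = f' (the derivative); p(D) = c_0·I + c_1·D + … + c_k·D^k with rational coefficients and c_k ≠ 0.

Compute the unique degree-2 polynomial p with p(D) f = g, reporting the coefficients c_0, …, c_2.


D^0 f = -2x^7 + 3x^5 + 2x^4 + (1/3)x^3
D^1 f = -14x^6 + 15x^4 + 8x^3 + x^2
D^2 f = -84x^5 + 60x^3 + 24x^2 + 2x
matching coefficients of g against c_0 f + c_1 Df + … from the top degree down determines the c_i
solution: c_0 = 1/2, c_1 = 1, c_2 = -1/2

p(D) = (1/2)·I + D − (1/2)·D^2, i.e. c_0 = 1/2, c_1 = 1, c_2 = -1/2


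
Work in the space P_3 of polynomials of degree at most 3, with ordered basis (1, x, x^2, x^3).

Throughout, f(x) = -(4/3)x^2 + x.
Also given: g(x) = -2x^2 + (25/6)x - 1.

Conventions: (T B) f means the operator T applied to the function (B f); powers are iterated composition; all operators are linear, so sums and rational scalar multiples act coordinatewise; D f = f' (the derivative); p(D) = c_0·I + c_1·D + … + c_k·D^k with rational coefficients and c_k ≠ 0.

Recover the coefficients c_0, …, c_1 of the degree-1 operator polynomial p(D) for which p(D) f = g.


p(D) = (3/2)·I − D, i.e. c_0 = 3/2, c_1 = -1

D^0 f = -(4/3)x^2 + x
D^1 f = -(8/3)x + 1
matching coefficients of g against c_0 f + c_1 Df + … from the top degree down determines the c_i
solution: c_0 = 3/2, c_1 = -1


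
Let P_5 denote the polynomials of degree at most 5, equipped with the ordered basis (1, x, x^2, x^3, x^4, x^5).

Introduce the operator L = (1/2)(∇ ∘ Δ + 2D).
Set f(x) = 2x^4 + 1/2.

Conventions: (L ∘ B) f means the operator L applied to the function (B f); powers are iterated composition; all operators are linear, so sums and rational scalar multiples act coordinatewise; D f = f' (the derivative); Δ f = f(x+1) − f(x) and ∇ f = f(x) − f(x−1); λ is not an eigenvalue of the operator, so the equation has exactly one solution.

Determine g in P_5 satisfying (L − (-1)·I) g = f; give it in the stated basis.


write g with unknown coordinates in the stated basis and equate coefficients in (L − (-1)·I) g = f
solving from the highest basis element down gives g = 2x^4 - 8x^3 + 12x^2 - 27/2
check: L g = 8x^3 - 12x^2 + 14
so L g − (-1)·g = 2x^4 + 1/2 = f ✓

the image equals g(x) = 2x^4 - 8x^3 + 12x^2 - 27/2


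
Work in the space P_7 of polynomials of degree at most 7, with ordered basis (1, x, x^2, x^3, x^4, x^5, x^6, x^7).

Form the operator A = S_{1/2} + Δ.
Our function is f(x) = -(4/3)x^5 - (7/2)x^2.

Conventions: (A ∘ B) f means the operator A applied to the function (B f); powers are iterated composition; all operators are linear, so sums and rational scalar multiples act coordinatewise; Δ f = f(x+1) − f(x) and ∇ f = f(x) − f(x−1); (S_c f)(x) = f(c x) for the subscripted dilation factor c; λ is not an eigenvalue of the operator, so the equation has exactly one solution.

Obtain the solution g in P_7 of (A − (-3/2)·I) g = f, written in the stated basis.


the result is g(x) = -(128/147)x^5 + (2048/735)x^4 - (2048/1365)x^3 - (267914/66885)x^2 + (191306/66885)x + 13952/47775

write g with unknown coordinates in the stated basis and equate coefficients in (A − (-3/2)·I) g = f
solving from the highest basis element down gives g = -(128/147)x^5 + (2048/735)x^4 - (2048/1365)x^3 - (267914/66885)x^2 + (191306/66885)x + 13952/47775
check: A g = -(4/147)x^5 - (1024/245)x^4 + (1024/455)x^3 + (111849/44590)x^2 - (95653/22295)x - 6976/15925
so A g − (-3/2)·g = -(4/3)x^5 - (7/2)x^2 = f ✓


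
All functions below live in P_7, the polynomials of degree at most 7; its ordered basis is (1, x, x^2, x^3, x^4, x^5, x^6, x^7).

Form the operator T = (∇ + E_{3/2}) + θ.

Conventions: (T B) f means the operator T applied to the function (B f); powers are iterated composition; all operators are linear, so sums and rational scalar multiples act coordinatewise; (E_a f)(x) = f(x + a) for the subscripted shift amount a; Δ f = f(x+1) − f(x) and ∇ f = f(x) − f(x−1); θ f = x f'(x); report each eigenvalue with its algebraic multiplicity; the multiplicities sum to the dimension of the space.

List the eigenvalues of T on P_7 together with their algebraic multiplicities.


λ = 1 (multiplicity 1), λ = 2 (multiplicity 1), λ = 3 (multiplicity 1), λ = 4 (multiplicity 1), λ = 5 (multiplicity 1), λ = 6 (multiplicity 1), λ = 7 (multiplicity 1), λ = 8 (multiplicity 1)

image of 1: 1
image of x: 2x + 5/2
image of x^2: 3x^2 + 5x + 5/4
image of x^3: 4x^3 + (15/2)x^2 + (15/4)x + 35/8
image of x^4: 5x^4 + 10x^3 + (15/2)x^2 + (35/2)x + 65/16
image of x^5: 6x^5 + (25/2)x^4 + (25/2)x^3 + (175/4)x^2 + (325/16)x + 275/32
image of x^6: 7x^6 + 15x^5 + (75/4)x^4 + (175/2)x^3 + (975/16)x^2 + (825/16)x + 665/64
image of x^7: 8x^7 + (35/2)x^6 + (105/4)x^5 + (1225/8)x^4 + (2275/16)x^3 + (5775/32)x^2 + (4655/64)x + 2315/128
the matrix is upper triangular; its diagonal is (1, 2, 3, 4, 5, 6, 7, 8)
for a triangular matrix the eigenvalues are the diagonal entries, with algebraic multiplicity their repetition count


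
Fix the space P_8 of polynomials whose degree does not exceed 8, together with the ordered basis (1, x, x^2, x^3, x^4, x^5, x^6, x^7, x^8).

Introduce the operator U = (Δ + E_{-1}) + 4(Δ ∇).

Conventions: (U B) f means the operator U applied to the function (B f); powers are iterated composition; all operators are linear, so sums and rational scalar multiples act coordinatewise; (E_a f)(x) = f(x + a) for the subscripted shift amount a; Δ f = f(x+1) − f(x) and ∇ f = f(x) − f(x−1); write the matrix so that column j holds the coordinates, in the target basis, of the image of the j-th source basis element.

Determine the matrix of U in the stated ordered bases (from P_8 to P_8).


image of 1: 1
image of x: x
image of x^2: x^2 + 10
image of x^3: x^3 + 30x
image of x^4: x^4 + 60x^2 + 10
image of x^5: x^5 + 100x^3 + 50x
image of x^6: x^6 + 150x^4 + 150x^2 + 10
image of x^7: x^7 + 210x^5 + 350x^3 + 70x
image of x^8: x^8 + 280x^6 + 700x^4 + 280x^2 + 10
each image's coordinates form column j of the matrix

the matrix is [[1, 0, 10, 0, 10, 0, 10, 0, 10]; [0, 1, 0, 30, 0, 50, 0, 70, 0]; [0, 0, 1, 0, 60, 0, 150, 0, 280]; [0, 0, 0, 1, 0, 100, 0, 350, 0]; [0, 0, 0, 0, 1, 0, 150, 0, 700]; [0, 0, 0, 0, 0, 1, 0, 210, 0]; [0, 0, 0, 0, 0, 0, 1, 0, 280]; [0, 0, 0, 0, 0, 0, 0, 1, 0]; [0, 0, 0, 0, 0, 0, 0, 0, 1]] (rows listed top to bottom)


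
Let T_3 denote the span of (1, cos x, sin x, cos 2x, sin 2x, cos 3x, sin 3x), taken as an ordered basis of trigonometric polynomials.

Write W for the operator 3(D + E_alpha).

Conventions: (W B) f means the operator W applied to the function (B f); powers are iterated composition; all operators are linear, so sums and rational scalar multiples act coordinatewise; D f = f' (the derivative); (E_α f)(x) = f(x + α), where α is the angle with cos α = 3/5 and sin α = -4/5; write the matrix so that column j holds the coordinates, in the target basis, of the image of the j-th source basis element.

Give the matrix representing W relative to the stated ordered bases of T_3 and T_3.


the matrix is [[3, 0, 0, 0, 0, 0, 0]; [0, 9/5, 3/5, 0, 0, 0, 0]; [0, -3/5, 9/5, 0, 0, 0, 0]; [0, 0, 0, -21/25, 78/25, 0, 0]; [0, 0, 0, -78/25, -21/25, 0, 0]; [0, 0, 0, 0, 0, -351/125, 993/125]; [0, 0, 0, 0, 0, -993/125, -351/125]] (rows listed top to bottom)

image of 1: 3
image of cos x: (9/5)cos x - (3/5)sin x
image of sin x: (3/5)cos x + (9/5)sin x
image of cos 2x: -(21/25)cos 2x - (78/25)sin 2x
image of sin 2x: (78/25)cos 2x - (21/25)sin 2x
image of cos 3x: -(351/125)cos 3x - (993/125)sin 3x
image of sin 3x: (993/125)cos 3x - (351/125)sin 3x
each image's coordinates form column j of the matrix


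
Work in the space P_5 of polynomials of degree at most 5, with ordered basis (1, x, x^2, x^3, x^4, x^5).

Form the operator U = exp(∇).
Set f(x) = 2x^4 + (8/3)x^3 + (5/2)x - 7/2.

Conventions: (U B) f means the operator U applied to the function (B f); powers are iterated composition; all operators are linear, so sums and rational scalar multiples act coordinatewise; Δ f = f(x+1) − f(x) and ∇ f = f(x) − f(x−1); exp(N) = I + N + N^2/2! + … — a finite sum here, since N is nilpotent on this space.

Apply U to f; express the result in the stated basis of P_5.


order-1 term: 8x^3 - 4x^2 + 19/6
order-2 term: 12x^2 - 16x + 6
order-3 term: 8x - 28/3
order-4 term: 2
the series for exp(∇) f terminates at order 4
exp(∇) f = 2x^4 + (32/3)x^3 + 8x^2 - (11/2)x - 5/3

the result is g(x) = 2x^4 + (32/3)x^3 + 8x^2 - (11/2)x - 5/3


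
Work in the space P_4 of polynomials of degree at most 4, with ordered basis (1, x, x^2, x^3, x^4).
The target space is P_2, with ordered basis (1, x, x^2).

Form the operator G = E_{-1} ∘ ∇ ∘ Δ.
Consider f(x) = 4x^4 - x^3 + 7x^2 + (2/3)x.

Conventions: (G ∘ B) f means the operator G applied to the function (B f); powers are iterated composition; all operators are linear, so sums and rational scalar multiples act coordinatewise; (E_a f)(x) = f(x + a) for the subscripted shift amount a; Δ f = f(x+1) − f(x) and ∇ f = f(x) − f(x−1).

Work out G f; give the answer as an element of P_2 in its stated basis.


Δ f = 16x^3 + 21x^2 + 27x + 32/3
∇ Δ f = 48x^2 - 6x + 22
E_{-1} (∇ ∘ Δ) f = 48x^2 - 102x + 76

g(x) = 48x^2 - 102x + 76


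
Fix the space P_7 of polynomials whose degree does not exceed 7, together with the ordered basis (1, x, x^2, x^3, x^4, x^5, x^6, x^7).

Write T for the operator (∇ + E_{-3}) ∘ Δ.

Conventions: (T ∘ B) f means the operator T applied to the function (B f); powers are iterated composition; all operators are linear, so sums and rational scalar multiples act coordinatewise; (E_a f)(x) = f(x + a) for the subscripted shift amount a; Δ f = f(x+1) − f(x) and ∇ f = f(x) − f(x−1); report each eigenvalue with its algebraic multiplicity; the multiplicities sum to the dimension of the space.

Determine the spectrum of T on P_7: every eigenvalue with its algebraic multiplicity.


image of 1: 0
image of x: 1
image of x^2: 2x - 3
image of x^3: 3x^2 - 9x + 19
image of x^4: 4x^3 - 18x^2 + 76x - 63
image of x^5: 5x^4 - 30x^3 + 190x^2 - 315x + 211
image of x^6: 6x^5 - 45x^4 + 380x^3 - 945x^2 + 1266x - 663
image of x^7: 7x^6 - 63x^5 + 665x^4 - 2205x^3 + 4431x^2 - 4641x + 2059
the matrix is upper triangular; its diagonal is (0, 0, 0, 0, 0, 0, 0, 0)
for a triangular matrix the eigenvalues are the diagonal entries, with algebraic multiplicity their repetition count

λ = 0 (multiplicity 8)


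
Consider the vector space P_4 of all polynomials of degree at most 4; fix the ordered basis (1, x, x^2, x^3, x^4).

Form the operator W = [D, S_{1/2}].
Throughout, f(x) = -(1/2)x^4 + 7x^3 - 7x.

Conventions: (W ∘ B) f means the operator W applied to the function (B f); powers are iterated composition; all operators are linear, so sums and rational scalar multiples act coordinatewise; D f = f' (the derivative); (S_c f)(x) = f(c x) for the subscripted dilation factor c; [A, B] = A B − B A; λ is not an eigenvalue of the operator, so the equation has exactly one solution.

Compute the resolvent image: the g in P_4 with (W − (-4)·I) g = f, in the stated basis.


write g with unknown coordinates in the stated basis and equate coefficients in (W − (-4)·I) g = f
solving from the highest basis element down gives g = -(1/8)x^4 + (223/128)x^3 + (669/4096)x^2 - (56675/32768)x - 56675/262144
check: W g = (1/32)x^3 - (669/1024)x^2 - (669/8192)x + 56675/65536
so W g − (-4)·g = -(1/2)x^4 + 7x^3 - 7x = f ✓

the image equals g(x) = -(1/8)x^4 + (223/128)x^3 + (669/4096)x^2 - (56675/32768)x - 56675/262144


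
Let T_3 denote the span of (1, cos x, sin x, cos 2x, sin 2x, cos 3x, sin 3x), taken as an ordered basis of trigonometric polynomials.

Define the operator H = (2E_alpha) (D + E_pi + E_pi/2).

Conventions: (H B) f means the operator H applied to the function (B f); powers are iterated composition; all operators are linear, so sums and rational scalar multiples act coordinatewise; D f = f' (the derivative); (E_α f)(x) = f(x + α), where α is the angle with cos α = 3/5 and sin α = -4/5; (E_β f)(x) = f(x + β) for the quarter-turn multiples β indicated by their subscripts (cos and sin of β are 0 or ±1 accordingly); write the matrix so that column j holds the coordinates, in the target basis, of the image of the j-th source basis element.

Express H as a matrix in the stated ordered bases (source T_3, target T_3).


image of 1: 4
image of cos x: 2cos x - 4sin x
image of sin x: 4cos x + 2sin x
image of cos 2x: (96/25)cos 2x + (28/25)sin 2x
image of sin 2x: -(28/25)cos 2x + (96/25)sin 2x
image of cos 3x: (82/25)cos 3x + (76/25)sin 3x
image of sin 3x: -(76/25)cos 3x + (82/25)sin 3x
each image's coordinates form column j of the matrix

the matrix is [[4, 0, 0, 0, 0, 0, 0]; [0, 2, 4, 0, 0, 0, 0]; [0, -4, 2, 0, 0, 0, 0]; [0, 0, 0, 96/25, -28/25, 0, 0]; [0, 0, 0, 28/25, 96/25, 0, 0]; [0, 0, 0, 0, 0, 82/25, -76/25]; [0, 0, 0, 0, 0, 76/25, 82/25]] (rows listed top to bottom)


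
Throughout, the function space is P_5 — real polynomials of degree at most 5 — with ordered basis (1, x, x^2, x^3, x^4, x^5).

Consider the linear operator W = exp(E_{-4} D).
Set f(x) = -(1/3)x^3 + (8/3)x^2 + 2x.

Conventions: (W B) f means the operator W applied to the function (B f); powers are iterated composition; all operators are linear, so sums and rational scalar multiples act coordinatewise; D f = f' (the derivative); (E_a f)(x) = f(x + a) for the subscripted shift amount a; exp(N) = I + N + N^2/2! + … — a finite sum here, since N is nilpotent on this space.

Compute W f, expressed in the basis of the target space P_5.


g(x) = -(1/3)x^3 + (5/3)x^2 + (43/3)x - 25

order-1 term: -x^2 + (40/3)x - 106/3
order-2 term: -x + 32/3
order-3 term: -1/3
the series for exp(E_{-4} D) f terminates at order 3
exp(E_{-4} D) f = -(1/3)x^3 + (5/3)x^2 + (43/3)x - 25


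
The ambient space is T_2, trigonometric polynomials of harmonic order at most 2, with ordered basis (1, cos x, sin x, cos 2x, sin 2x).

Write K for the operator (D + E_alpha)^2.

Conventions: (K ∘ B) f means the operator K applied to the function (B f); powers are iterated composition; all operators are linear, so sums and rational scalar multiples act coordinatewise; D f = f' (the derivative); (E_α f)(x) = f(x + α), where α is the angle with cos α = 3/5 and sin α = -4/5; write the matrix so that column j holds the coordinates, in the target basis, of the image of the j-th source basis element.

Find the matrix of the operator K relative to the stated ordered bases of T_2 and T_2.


image of 1: 1
image of cos x: (8/25)cos x - (6/25)sin x
image of sin x: (6/25)cos x + (8/25)sin x
image of cos 2x: -(627/625)cos 2x + (364/625)sin 2x
image of sin 2x: -(364/625)cos 2x - (627/625)sin 2x
each image's coordinates form column j of the matrix

the matrix is [[1, 0, 0, 0, 0]; [0, 8/25, 6/25, 0, 0]; [0, -6/25, 8/25, 0, 0]; [0, 0, 0, -627/625, -364/625]; [0, 0, 0, 364/625, -627/625]] (rows listed top to bottom)


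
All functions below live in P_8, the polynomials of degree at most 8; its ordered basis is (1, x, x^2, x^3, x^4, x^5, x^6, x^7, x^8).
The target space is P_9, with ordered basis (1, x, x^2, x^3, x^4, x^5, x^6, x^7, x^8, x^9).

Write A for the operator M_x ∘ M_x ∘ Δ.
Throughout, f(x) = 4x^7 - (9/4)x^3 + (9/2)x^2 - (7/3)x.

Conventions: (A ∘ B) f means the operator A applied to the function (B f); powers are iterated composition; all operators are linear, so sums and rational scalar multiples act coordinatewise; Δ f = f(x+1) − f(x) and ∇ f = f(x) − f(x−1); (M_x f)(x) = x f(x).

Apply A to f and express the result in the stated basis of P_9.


the image equals g(x) = 28x^8 + 84x^7 + 140x^6 + 140x^5 + (309/4)x^4 + (121/4)x^3 + (47/12)x^2

Δ f = 28x^6 + 84x^5 + 140x^4 + 140x^3 + (309/4)x^2 + (121/4)x + 47/12
M_x Δ f = 28x^7 + 84x^6 + 140x^5 + 140x^4 + (309/4)x^3 + (121/4)x^2 + (47/12)x
M_x M_x Δ f = 28x^8 + 84x^7 + 140x^6 + 140x^5 + (309/4)x^4 + (121/4)x^3 + (47/12)x^2


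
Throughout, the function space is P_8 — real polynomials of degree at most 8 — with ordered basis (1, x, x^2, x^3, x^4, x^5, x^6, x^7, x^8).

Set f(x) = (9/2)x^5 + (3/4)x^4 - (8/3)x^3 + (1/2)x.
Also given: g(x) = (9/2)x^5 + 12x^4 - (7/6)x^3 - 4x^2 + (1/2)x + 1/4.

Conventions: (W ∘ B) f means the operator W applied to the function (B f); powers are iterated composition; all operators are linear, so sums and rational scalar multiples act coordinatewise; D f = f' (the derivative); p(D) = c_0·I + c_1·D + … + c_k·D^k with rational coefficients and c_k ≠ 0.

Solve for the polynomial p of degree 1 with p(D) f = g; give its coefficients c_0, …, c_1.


c_0 = 1, c_1 = 1/2

D^0 f = (9/2)x^5 + (3/4)x^4 - (8/3)x^3 + (1/2)x
D^1 f = (45/2)x^4 + 3x^3 - 8x^2 + 1/2
matching coefficients of g against c_0 f + c_1 Df + … from the top degree down determines the c_i
solution: c_0 = 1, c_1 = 1/2


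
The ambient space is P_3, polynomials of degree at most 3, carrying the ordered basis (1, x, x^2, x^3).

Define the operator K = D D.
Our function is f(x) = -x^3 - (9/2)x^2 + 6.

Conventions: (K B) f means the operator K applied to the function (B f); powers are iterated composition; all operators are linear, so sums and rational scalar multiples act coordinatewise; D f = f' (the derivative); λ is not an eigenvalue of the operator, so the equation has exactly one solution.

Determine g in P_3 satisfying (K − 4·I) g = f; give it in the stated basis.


write g with unknown coordinates in the stated basis and equate coefficients in (K − 4·I) g = f
solving from the highest basis element down gives g = (1/4)x^3 + (9/8)x^2 + (3/8)x - 15/16
check: K g = (3/2)x + 9/4
so K g − 4·g = -x^3 - (9/2)x^2 + 6 = f ✓

the result is g(x) = (1/4)x^3 + (9/8)x^2 + (3/8)x - 15/16


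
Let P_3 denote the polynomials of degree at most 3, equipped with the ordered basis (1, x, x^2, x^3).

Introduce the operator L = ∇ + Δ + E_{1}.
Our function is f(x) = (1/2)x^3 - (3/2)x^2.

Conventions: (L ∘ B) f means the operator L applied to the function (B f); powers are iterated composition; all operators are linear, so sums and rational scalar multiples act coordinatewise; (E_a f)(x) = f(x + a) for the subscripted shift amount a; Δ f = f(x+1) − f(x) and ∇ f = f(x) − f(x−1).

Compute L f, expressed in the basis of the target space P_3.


∇ f = (3/2)x^2 - (9/2)x + 2
Δ f = (3/2)x^2 - (3/2)x - 1
E_{1} f = (1/2)x^3 - (3/2)x - 1
(∇ + Δ + E_{1}) f = (1/2)x^3 + 3x^2 - (15/2)x

the image equals g(x) = (1/2)x^3 + 3x^2 - (15/2)x
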